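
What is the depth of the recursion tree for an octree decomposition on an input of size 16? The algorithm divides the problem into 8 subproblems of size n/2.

For divide and conquer with division factor 2:

Problem sizes at each level:
Level 0: 16
Level 1: 8
Level 2: 4
Level 3: 2
Level 4: 1

The root is level 0 and the size-1 base case is level 4 (the tree spans levels 0 through 4, i.e. 5 levels counting the root), so the depth is the number of divisions: log_2(16) = 4

The recursion tree depth is log_2(16) = 4. At each level, the problem size is divided by 2, so it takes 4 divisions to reduce to a base case of size 1. The algorithm makes 8 recursive calls at each level.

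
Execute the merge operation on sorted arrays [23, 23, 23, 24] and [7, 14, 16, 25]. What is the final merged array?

Merging process:

Compare 23 vs 7: take 7 from right. Merged: [7]
Compare 23 vs 14: take 14 from right. Merged: [7, 14]
Compare 23 vs 16: take 16 from right. Merged: [7, 14, 16]
Compare 23 vs 25: take 23 from left. Merged: [7, 14, 16, 23]
Compare 23 vs 25: take 23 from left. Merged: [7, 14, 16, 23, 23]
Compare 23 vs 25: take 23 from left. Merged: [7, 14, 16, 23, 23, 23]
Compare 24 vs 25: take 24 from left. Merged: [7, 14, 16, 23, 23, 23, 24]
Append remaining from right: [25]. Merged: [7, 14, 16, 23, 23, 23, 24, 25]

Final merged array: [7, 14, 16, 23, 23, 23, 24, 25]
Total comparisons: 7

The merged array is [7, 14, 16, 23, 23, 23, 24, 25], requiring 7 comparisons. The merge step runs in O(n) time where n is the total number of elements.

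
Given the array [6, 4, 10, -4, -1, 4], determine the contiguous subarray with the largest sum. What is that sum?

Using Kadane's algorithm on [6, 4, 10, -4, -1, 4]:

Scanning through the array:
Position 1 (value 4): max_ending_here = 10, max_so_far = 10
Position 2 (value 10): max_ending_here = 20, max_so_far = 20
Position 3 (value -4): max_ending_here = 16, max_so_far = 20
Position 4 (value -1): max_ending_here = 15, max_so_far = 20
Position 5 (value 4): max_ending_here = 19, max_so_far = 20

Maximum subarray: [6, 4, 10]
Maximum sum: 20

The maximum subarray is [6, 4, 10] with sum 20. This subarray runs from index 0 to index 2.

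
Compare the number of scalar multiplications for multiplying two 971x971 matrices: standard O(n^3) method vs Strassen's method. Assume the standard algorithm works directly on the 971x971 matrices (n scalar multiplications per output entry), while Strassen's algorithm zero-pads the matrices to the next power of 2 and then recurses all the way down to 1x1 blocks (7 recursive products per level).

Matrix multiplication for 971x971 matrices:

Strassen's algorithm requires power-of-2 dimensions. Pad 971x971 to 1024x1024 (next power of 2).

Standard algorithm: 971^3 = 915498611 multiplications
Strassen's algorithm: 7^(log2(1024)) = 7^10 = 282475249 multiplications
Savings: 915498611 - 282475249 = 633023362 multiplications

Standard: 915498611 multiplications (971^3). Strassen: 282475249 multiplications (7^10, after padding to 1024x1024). Strassen reduces 8 recursive multiplications to 7 at each level.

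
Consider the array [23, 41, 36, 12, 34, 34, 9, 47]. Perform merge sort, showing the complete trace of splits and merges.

Merge sort trace:

Split: [23, 41, 36, 12, 34, 34, 9, 47] -> [23, 41, 36, 12] and [34, 34, 9, 47]
  Split: [23, 41, 36, 12] -> [23, 41] and [36, 12]
    Split: [23, 41] -> [23] and [41]
    Merge: [23] + [41] -> [23, 41]
    Split: [36, 12] -> [36] and [12]
    Merge: [36] + [12] -> [12, 36]
  Merge: [23, 41] + [12, 36] -> [12, 23, 36, 41]
  Split: [34, 34, 9, 47] -> [34, 34] and [9, 47]
    Split: [34, 34] -> [34] and [34]
    Merge: [34] + [34] -> [34, 34]
    Split: [9, 47] -> [9] and [47]
    Merge: [9] + [47] -> [9, 47]
  Merge: [34, 34] + [9, 47] -> [9, 34, 34, 47]
Merge: [12, 23, 36, 41] + [9, 34, 34, 47] -> [9, 12, 23, 34, 34, 36, 41, 47]

Final sorted array: [9, 12, 23, 34, 34, 36, 41, 47]

The merge sort proceeds by recursively splitting the array and merging sorted halves.
After all merges, the sorted array is [9, 12, 23, 34, 34, 36, 41, 47].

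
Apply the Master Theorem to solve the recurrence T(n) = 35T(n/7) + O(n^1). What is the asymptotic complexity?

Master Theorem for T(n) = 35T(n/7) + O(n^1):

a = 35, b = 7, c = 1
log_b(a) = log_7(35) = 1.8271

Case 1: c = 1 < log_7(35) = 1.8271
T(n) = O(n^(log_7 35))

For T(n) = 35T(n/7) + O(n^1): log_7(35) = 1.8271. This is Case 1 of the Master Theorem (c < log_b(a), work dominated by leaves), giving O(n^(log_7 35)).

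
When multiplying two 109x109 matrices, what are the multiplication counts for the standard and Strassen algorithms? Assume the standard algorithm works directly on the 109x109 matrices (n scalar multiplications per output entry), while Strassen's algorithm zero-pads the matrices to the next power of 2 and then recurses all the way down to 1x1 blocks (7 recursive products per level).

Matrix multiplication for 109x109 matrices:

Strassen's algorithm requires power-of-2 dimensions. Pad 109x109 to 128x128 (next power of 2).

Standard algorithm: 109^3 = 1295029 multiplications
Strassen's algorithm: 7^(log2(128)) = 7^7 = 823543 multiplications
Savings: 1295029 - 823543 = 471486 multiplications

Standard: 1295029 multiplications (109^3). Strassen: 823543 multiplications (7^7, after padding to 128x128). Strassen reduces 8 recursive multiplications to 7 at each level.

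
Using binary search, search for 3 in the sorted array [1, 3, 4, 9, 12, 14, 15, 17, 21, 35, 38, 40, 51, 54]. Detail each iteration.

Binary search for 3 in [1, 3, 4, 9, 12, 14, 15, 17, 21, 35, 38, 40, 51, 54]:

lo=0, hi=13, mid=6, arr[mid]=15 -> 15 > 3, search left half
lo=0, hi=5, mid=2, arr[mid]=4 -> 4 > 3, search left half
lo=0, hi=1, mid=0, arr[mid]=1 -> 1 < 3, search right half
lo=1, hi=1, mid=1, arr[mid]=3 -> Found target at index 1!

Binary search finds 3 at index 1 after 4 comparisons. The search repeatedly halves the search space by comparing with the middle element.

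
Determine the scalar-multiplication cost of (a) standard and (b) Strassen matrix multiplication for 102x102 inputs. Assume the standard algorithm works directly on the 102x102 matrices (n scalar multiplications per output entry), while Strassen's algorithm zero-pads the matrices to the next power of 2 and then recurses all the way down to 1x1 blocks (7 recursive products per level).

Matrix multiplication for 102x102 matrices:

Strassen's algorithm requires power-of-2 dimensions. Pad 102x102 to 128x128 (next power of 2).

Standard algorithm: 102^3 = 1061208 multiplications
Strassen's algorithm: 7^(log2(128)) = 7^7 = 823543 multiplications
Savings: 1061208 - 823543 = 237665 multiplications

Standard: 1061208 multiplications (102^3). Strassen: 823543 multiplications (7^7, after padding to 128x128). Strassen reduces 8 recursive multiplications to 7 at each level.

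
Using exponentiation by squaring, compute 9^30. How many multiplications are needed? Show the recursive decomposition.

Computing 9^30 by squaring (build up from 9^1; each line after the first costs one multiplication):

9^1 = 9
9^2 = (9^1)^2 = 9^2 = 81
9^3 = 9 * 9^2 = 9 * 81 = 729
9^6 = (9^3)^2 = 729^2 = 531441
9^7 = 9 * 9^6 = 9 * 531441 = 4782969
9^14 = (9^7)^2 = 4782969^2 = 22876792454961
9^15 = 9 * 9^14 = 9 * 22876792454961 = 205891132094649
9^30 = (9^15)^2 = 205891132094649^2 = 42391158275216203514294433201

Result: 42391158275216203514294433201
Multiplications needed: 7 (7 lines after 9^1)

9^30 = 42391158275216203514294433201. Using exponentiation by squaring, this requires 7 multiplications. The key idea: if the exponent is even, square the half-power; if odd, multiply by the base once.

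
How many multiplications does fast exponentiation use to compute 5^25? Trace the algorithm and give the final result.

Computing 5^25 by squaring (build up from 5^1; each line after the first costs one multiplication):

5^1 = 5
5^2 = (5^1)^2 = 5^2 = 25
5^3 = 5 * 5^2 = 5 * 25 = 125
5^6 = (5^3)^2 = 125^2 = 15625
5^12 = (5^6)^2 = 15625^2 = 244140625
5^24 = (5^12)^2 = 244140625^2 = 59604644775390625
5^25 = 5 * 5^24 = 5 * 59604644775390625 = 298023223876953125

Result: 298023223876953125
Multiplications needed: 6 (6 lines after 5^1)

5^25 = 298023223876953125. Using exponentiation by squaring, this requires 6 multiplications. The key idea: if the exponent is even, square the half-power; if odd, multiply by the base once.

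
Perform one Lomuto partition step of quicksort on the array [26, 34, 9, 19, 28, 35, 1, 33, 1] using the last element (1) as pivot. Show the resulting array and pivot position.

Lomuto partition with pivot = 1:

Initial array: [26, 34, 9, 19, 28, 35, 1, 33, 1]

arr[0]=26 > 1: no swap
arr[1]=34 > 1: no swap
arr[2]=9 > 1: no swap
arr[3]=19 > 1: no swap
arr[4]=28 > 1: no swap
arr[5]=35 > 1: no swap
arr[6]=1 <= 1: swap with position 0, array becomes [1, 34, 9, 19, 28, 35, 26, 33, 1]
arr[7]=33 > 1: no swap

Place pivot at position 1: [1, 1, 9, 19, 28, 35, 26, 33, 34]
Pivot position: 1

After partitioning with pivot 1, the array becomes [1, 1, 9, 19, 28, 35, 26, 33, 34]. The pivot is placed at index 1. All elements to the left of the pivot are <= 1, and all elements to the right are > 1.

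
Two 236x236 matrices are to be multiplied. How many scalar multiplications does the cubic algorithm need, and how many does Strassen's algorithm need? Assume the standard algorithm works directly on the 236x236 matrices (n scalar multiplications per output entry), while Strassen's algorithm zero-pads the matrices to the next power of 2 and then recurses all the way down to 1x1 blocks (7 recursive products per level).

Matrix multiplication for 236x236 matrices:

Strassen's algorithm requires power-of-2 dimensions. Pad 236x236 to 256x256 (next power of 2).

Standard algorithm: 236^3 = 13144256 multiplications
Strassen's algorithm: 7^(log2(256)) = 7^8 = 5764801 multiplications
Savings: 13144256 - 5764801 = 7379455 multiplications

Standard: 13144256 multiplications (236^3). Strassen: 5764801 multiplications (7^8, after padding to 256x256). Strassen reduces 8 recursive multiplications to 7 at each level.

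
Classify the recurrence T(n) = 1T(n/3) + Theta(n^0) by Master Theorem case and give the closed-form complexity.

Master Theorem for T(n) = 1T(n/3) + O(n^0):

a = 1, b = 3, c = 0
log_b(a) = log_3(1) = 0.0000

Case 2: c = 0 = log_3(1) = 0.0000
T(n) = O(n^0 log n) = O(log n)

For T(n) = 1T(n/3) + O(n^0): log_3(1) = 0.0000. This is Case 2 of the Master Theorem (c = log_b(a), equal work at all levels), giving O(log n).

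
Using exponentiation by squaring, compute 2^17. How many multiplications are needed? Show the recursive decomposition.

Computing 2^17 by squaring (build up from 2^1; each line after the first costs one multiplication):

2^1 = 2
2^2 = (2^1)^2 = 2^2 = 4
2^4 = (2^2)^2 = 4^2 = 16
2^8 = (2^4)^2 = 16^2 = 256
2^16 = (2^8)^2 = 256^2 = 65536
2^17 = 2 * 2^16 = 2 * 65536 = 131072

Result: 131072
Multiplications needed: 5 (5 lines after 2^1)

2^17 = 131072. Using exponentiation by squaring, this requires 5 multiplications. The key idea: if the exponent is even, square the half-power; if odd, multiply by the base once.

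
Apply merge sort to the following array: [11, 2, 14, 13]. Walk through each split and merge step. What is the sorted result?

Merge sort trace:

Split: [11, 2, 14, 13] -> [11, 2] and [14, 13]
  Split: [11, 2] -> [11] and [2]
  Merge: [11] + [2] -> [2, 11]
  Split: [14, 13] -> [14] and [13]
  Merge: [14] + [13] -> [13, 14]
Merge: [2, 11] + [13, 14] -> [2, 11, 13, 14]

Final sorted array: [2, 11, 13, 14]

The merge sort proceeds by recursively splitting the array and merging sorted halves.
After all merges, the sorted array is [2, 11, 13, 14].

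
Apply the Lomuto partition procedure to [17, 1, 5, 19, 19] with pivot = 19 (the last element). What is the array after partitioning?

Lomuto partition with pivot = 19:

Initial array: [17, 1, 5, 19, 19]

arr[0]=17 <= 19: swap with position 0, array becomes [17, 1, 5, 19, 19]
arr[1]=1 <= 19: swap with position 1, array becomes [17, 1, 5, 19, 19]
arr[2]=5 <= 19: swap with position 2, array becomes [17, 1, 5, 19, 19]
arr[3]=19 <= 19: swap with position 3, array becomes [17, 1, 5, 19, 19]

Place pivot at position 4: [17, 1, 5, 19, 19]
Pivot position: 4

After partitioning with pivot 19, the array becomes [17, 1, 5, 19, 19]. The pivot is placed at index 4. All elements to the left of the pivot are <= 19, and all elements to the right are > 19.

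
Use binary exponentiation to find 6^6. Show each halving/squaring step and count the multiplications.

Computing 6^6 by squaring (build up from 6^1; each line after the first costs one multiplication):

6^1 = 6
6^2 = (6^1)^2 = 6^2 = 36
6^3 = 6 * 6^2 = 6 * 36 = 216
6^6 = (6^3)^2 = 216^2 = 46656

Result: 46656
Multiplications needed: 3 (3 lines after 6^1)

6^6 = 46656. Using exponentiation by squaring, this requires 3 multiplications. The key idea: if the exponent is even, square the half-power; if odd, multiply by the base once.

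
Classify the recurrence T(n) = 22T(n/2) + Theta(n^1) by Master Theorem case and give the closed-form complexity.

Master Theorem for T(n) = 22T(n/2) + O(n^1):

a = 22, b = 2, c = 1
log_b(a) = log_2(22) = 4.4594

Case 1: c = 1 < log_2(22) = 4.4594
T(n) = O(n^(log_2 22))

For T(n) = 22T(n/2) + O(n^1): log_2(22) = 4.4594. This is Case 1 of the Master Theorem (c < log_b(a), work dominated by leaves), giving O(n^(log_2 22)).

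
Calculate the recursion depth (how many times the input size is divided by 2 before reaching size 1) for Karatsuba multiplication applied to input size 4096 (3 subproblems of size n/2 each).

For divide and conquer with division factor 2:

Problem sizes at each level:
Level 0: 4096
Level 1: 2048
Level 2: 1024
Level 3: 512
Level 4: 256
Level 5: 128
Level 6: 64
Level 7: 32
Level 8: 16
Level 9: 8
Level 10: 4
Level 11: 2
Level 12: 1

The root is level 0 and the size-1 base case is level 12 (the tree spans levels 0 through 12, i.e. 13 levels counting the root), so the depth is the number of divisions: log_2(4096) = 12

The recursion tree depth is log_2(4096) = 12. At each level, the problem size is divided by 2, so it takes 12 divisions to reduce to a base case of size 1. The algorithm makes 3 recursive calls at each level.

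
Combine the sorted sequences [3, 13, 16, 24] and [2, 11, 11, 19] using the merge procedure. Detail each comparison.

Merging process:

Compare 3 vs 2: take 2 from right. Merged: [2]
Compare 3 vs 11: take 3 from left. Merged: [2, 3]
Compare 13 vs 11: take 11 from right. Merged: [2, 3, 11]
Compare 13 vs 11: take 11 from right. Merged: [2, 3, 11, 11]
Compare 13 vs 19: take 13 from left. Merged: [2, 3, 11, 11, 13]
Compare 16 vs 19: take 16 from left. Merged: [2, 3, 11, 11, 13, 16]
Compare 24 vs 19: take 19 from right. Merged: [2, 3, 11, 11, 13, 16, 19]
Append remaining from left: [24]. Merged: [2, 3, 11, 11, 13, 16, 19, 24]

Final merged array: [2, 3, 11, 11, 13, 16, 19, 24]
Total comparisons: 7

The merged array is [2, 3, 11, 11, 13, 16, 19, 24], requiring 7 comparisons. The merge step runs in O(n) time where n is the total number of elements.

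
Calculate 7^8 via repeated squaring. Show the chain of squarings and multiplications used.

Computing 7^8 by squaring (build up from 7^1; each line after the first costs one multiplication):

7^1 = 7
7^2 = (7^1)^2 = 7^2 = 49
7^4 = (7^2)^2 = 49^2 = 2401
7^8 = (7^4)^2 = 2401^2 = 5764801

Result: 5764801
Multiplications needed: 3 (3 lines after 7^1)

7^8 = 5764801. Using exponentiation by squaring, this requires 3 multiplications. The key idea: if the exponent is even, square the half-power; if odd, multiply by the base once.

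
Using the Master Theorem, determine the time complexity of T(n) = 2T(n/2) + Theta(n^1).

Master Theorem for T(n) = 2T(n/2) + O(n^1):

a = 2, b = 2, c = 1
log_b(a) = log_2(2) = 1.0000

Case 2: c = 1 = log_2(2) = 1.0000
T(n) = O(n^1 log n) = O(n log n)

For T(n) = 2T(n/2) + O(n^1): log_2(2) = 1.0000. This is Case 2 of the Master Theorem (c = log_b(a), equal work at all levels), giving O(n log n).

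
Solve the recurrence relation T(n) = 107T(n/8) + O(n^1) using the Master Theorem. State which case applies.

Master Theorem for T(n) = 107T(n/8) + O(n^1):

a = 107, b = 8, c = 1
log_b(a) = log_8(107) = 2.2472

Case 1: c = 1 < log_8(107) = 2.2472
T(n) = O(n^(log_8 107))

For T(n) = 107T(n/8) + O(n^1): log_8(107) = 2.2472. This is Case 1 of the Master Theorem (c < log_b(a), work dominated by leaves), giving O(n^(log_8 107)).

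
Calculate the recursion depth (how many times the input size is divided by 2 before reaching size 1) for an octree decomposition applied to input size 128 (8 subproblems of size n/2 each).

For divide and conquer with division factor 2:

Problem sizes at each level:
Level 0: 128
Level 1: 64
Level 2: 32
Level 3: 16
Level 4: 8
Level 5: 4
Level 6: 2
Level 7: 1

The root is level 0 and the size-1 base case is level 7 (the tree spans levels 0 through 7, i.e. 8 levels counting the root), so the depth is the number of divisions: log_2(128) = 7

The recursion tree depth is log_2(128) = 7. At each level, the problem size is divided by 2, so it takes 7 divisions to reduce to a base case of size 1. The algorithm makes 8 recursive calls at each level.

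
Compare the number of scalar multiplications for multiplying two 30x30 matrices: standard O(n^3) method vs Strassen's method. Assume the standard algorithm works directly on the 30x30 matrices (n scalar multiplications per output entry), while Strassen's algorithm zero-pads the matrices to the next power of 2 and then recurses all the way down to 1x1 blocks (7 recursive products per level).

Matrix multiplication for 30x30 matrices:

Strassen's algorithm requires power-of-2 dimensions. Pad 30x30 to 32x32 (next power of 2).

Standard algorithm: 30^3 = 27000 multiplications
Strassen's algorithm: 7^(log2(32)) = 7^5 = 16807 multiplications
Savings: 27000 - 16807 = 10193 multiplications

Standard: 27000 multiplications (30^3). Strassen: 16807 multiplications (7^5, after padding to 32x32). Strassen reduces 8 recursive multiplications to 7 at each level.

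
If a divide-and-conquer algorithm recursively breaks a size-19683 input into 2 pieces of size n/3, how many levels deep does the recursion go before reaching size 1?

For divide and conquer with division factor 3:

Problem sizes at each level:
Level 0: 19683
Level 1: 6561
Level 2: 2187
Level 3: 729
Level 4: 243
Level 5: 81
Level 6: 27
Level 7: 9
Level 8: 3
Level 9: 1

The root is level 0 and the size-1 base case is level 9 (the tree spans levels 0 through 9, i.e. 10 levels counting the root), so the depth is the number of divisions: log_3(19683) = 9

The recursion tree depth is log_3(19683) = 9. At each level, the problem size is divided by 3, so it takes 9 divisions to reduce to a base case of size 1. The algorithm makes 2 recursive calls at each level.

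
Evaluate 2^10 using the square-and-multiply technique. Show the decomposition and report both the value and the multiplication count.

Computing 2^10 by squaring (build up from 2^1; each line after the first costs one multiplication):

2^1 = 2
2^2 = (2^1)^2 = 2^2 = 4
2^4 = (2^2)^2 = 4^2 = 16
2^5 = 2 * 2^4 = 2 * 16 = 32
2^10 = (2^5)^2 = 32^2 = 1024

Result: 1024
Multiplications needed: 4 (4 lines after 2^1)

2^10 = 1024. Using exponentiation by squaring, this requires 4 multiplications. The key idea: if the exponent is even, square the half-power; if odd, multiply by the base once.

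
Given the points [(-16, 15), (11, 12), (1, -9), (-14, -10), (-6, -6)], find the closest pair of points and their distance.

Computing all pairwise distances among 5 points:

d((-16, 15), (11, 12)) = 27.1662
d((-16, 15), (1, -9)) = 29.4109
d((-16, 15), (-14, -10)) = 25.0799
d((-16, 15), (-6, -6)) = 23.2594
d((11, 12), (1, -9)) = 23.2594
d((11, 12), (-14, -10)) = 33.3017
d((11, 12), (-6, -6)) = 24.7588
d((1, -9), (-14, -10)) = 15.0333
d((1, -9), (-6, -6)) = 7.6158 <-- minimum
d((-14, -10), (-6, -6)) = 8.9443

Closest pair: (1, -9) and (-6, -6) with distance 7.6158

The closest pair is (1, -9) and (-6, -6) with Euclidean distance 7.6158. For 5 points, brute-force pairwise comparison is shown above. For large n, the divide-and-conquer algorithm (sort by x, recurse on halves, check the dividing strip) achieves O(n log n).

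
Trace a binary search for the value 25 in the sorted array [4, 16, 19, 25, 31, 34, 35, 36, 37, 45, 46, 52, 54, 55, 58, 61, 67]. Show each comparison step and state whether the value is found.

Binary search for 25 in [4, 16, 19, 25, 31, 34, 35, 36, 37, 45, 46, 52, 54, 55, 58, 61, 67]:

lo=0, hi=16, mid=8, arr[mid]=37 -> 37 > 25, search left half
lo=0, hi=7, mid=3, arr[mid]=25 -> Found target at index 3!

Binary search finds 25 at index 3 after 2 comparisons. The search repeatedly halves the search space by comparing with the middle element.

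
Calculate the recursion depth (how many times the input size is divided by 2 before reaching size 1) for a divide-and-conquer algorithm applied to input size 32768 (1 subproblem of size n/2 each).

For divide and conquer with division factor 2:

Problem sizes at each level:
Level 0: 32768
Level 1: 16384
Level 2: 8192
Level 3: 4096
Level 4: 2048
Level 5: 1024
Level 6: 512
Level 7: 256
Level 8: 128
Level 9: 64
Level 10: 32
Level 11: 16
Level 12: 8
Level 13: 4
Level 14: 2
Level 15: 1

The root is level 0 and the size-1 base case is level 15 (the tree spans levels 0 through 15, i.e. 16 levels counting the root), so the depth is the number of divisions: log_2(32768) = 15

The recursion tree depth is log_2(32768) = 15. At each level, the problem size is divided by 2, so it takes 15 divisions to reduce to a base case of size 1. The algorithm makes 1 recursive call at each level.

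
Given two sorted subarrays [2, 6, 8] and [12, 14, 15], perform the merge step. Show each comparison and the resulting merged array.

Merging process:

Compare 2 vs 12: take 2 from left. Merged: [2]
Compare 6 vs 12: take 6 from left. Merged: [2, 6]
Compare 8 vs 12: take 8 from left. Merged: [2, 6, 8]
Append remaining from right: [12, 14, 15]. Merged: [2, 6, 8, 12, 14, 15]

Final merged array: [2, 6, 8, 12, 14, 15]
Total comparisons: 3

The merged array is [2, 6, 8, 12, 14, 15], requiring 3 comparisons. The merge step runs in O(n) time where n is the total number of elements.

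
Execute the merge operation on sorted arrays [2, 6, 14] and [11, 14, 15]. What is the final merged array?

Merging process:

Compare 2 vs 11: take 2 from left. Merged: [2]
Compare 6 vs 11: take 6 from left. Merged: [2, 6]
Compare 14 vs 11: take 11 from right. Merged: [2, 6, 11]
Compare 14 vs 14: take 14 from left. Merged: [2, 6, 11, 14]
Append remaining from right: [14, 15]. Merged: [2, 6, 11, 14, 14, 15]

Final merged array: [2, 6, 11, 14, 14, 15]
Total comparisons: 4

The merged array is [2, 6, 11, 14, 14, 15], requiring 4 comparisons. The merge step runs in O(n) time where n is the total number of elements.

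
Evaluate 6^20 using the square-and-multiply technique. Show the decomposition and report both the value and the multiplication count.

Computing 6^20 by squaring (build up from 6^1; each line after the first costs one multiplication):

6^1 = 6
6^2 = (6^1)^2 = 6^2 = 36
6^4 = (6^2)^2 = 36^2 = 1296
6^5 = 6 * 6^4 = 6 * 1296 = 7776
6^10 = (6^5)^2 = 7776^2 = 60466176
6^20 = (6^10)^2 = 60466176^2 = 3656158440062976

Result: 3656158440062976
Multiplications needed: 5 (5 lines after 6^1)

6^20 = 3656158440062976. Using exponentiation by squaring, this requires 5 multiplications. The key idea: if the exponent is even, square the half-power; if odd, multiply by the base once.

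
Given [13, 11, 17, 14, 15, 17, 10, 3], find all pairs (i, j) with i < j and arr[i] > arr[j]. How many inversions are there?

Finding inversions in [13, 11, 17, 14, 15, 17, 10, 3]:

(0, 1): arr[0]=13 > arr[1]=11
(0, 6): arr[0]=13 > arr[6]=10
(0, 7): arr[0]=13 > arr[7]=3
(1, 6): arr[1]=11 > arr[6]=10
(1, 7): arr[1]=11 > arr[7]=3
(2, 3): arr[2]=17 > arr[3]=14
(2, 4): arr[2]=17 > arr[4]=15
(2, 6): arr[2]=17 > arr[6]=10
(2, 7): arr[2]=17 > arr[7]=3
(3, 6): arr[3]=14 > arr[6]=10
(3, 7): arr[3]=14 > arr[7]=3
(4, 6): arr[4]=15 > arr[6]=10
(4, 7): arr[4]=15 > arr[7]=3
(5, 6): arr[5]=17 > arr[6]=10
(5, 7): arr[5]=17 > arr[7]=3
(6, 7): arr[6]=10 > arr[7]=3

Total inversions: 16

The array has 16 inversion(s): (0,1), (0,6), (0,7), (1,6), (1,7), (2,3), (2,4), (2,6), (2,7), (3,6), (3,7), (4,6), (4,7), (5,6), (5,7), (6,7). Each pair (i,j) satisfies i < j and arr[i] > arr[j].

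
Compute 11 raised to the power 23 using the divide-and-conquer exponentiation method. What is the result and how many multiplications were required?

Computing 11^23 by squaring (build up from 11^1; each line after the first costs one multiplication):

11^1 = 11
11^2 = (11^1)^2 = 11^2 = 121
11^4 = (11^2)^2 = 121^2 = 14641
11^5 = 11 * 11^4 = 11 * 14641 = 161051
11^10 = (11^5)^2 = 161051^2 = 25937424601
11^11 = 11 * 11^10 = 11 * 25937424601 = 285311670611
11^22 = (11^11)^2 = 285311670611^2 = 81402749386839761113321
11^23 = 11 * 11^22 = 11 * 81402749386839761113321 = 895430243255237372246531

Result: 895430243255237372246531
Multiplications needed: 7 (7 lines after 11^1)

11^23 = 895430243255237372246531. Using exponentiation by squaring, this requires 7 multiplications. The key idea: if the exponent is even, square the half-power; if odd, multiply by the base once.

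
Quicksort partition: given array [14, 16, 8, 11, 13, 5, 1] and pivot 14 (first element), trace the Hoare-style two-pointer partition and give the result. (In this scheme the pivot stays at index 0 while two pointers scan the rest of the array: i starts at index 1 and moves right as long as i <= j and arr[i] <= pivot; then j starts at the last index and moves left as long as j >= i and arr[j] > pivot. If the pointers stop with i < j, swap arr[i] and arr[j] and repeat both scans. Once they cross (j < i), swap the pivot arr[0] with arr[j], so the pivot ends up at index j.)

Hoare-style two-pointer partition with pivot = 14:

Initial array: [14, 16, 8, 11, 13, 5, 1]

Pointers start at i = 1, j = 6.
i stops at index 1 (arr[1]=16 > 14), j stops at index 6 (arr[6]=1 <= 14): swap arr[1] and arr[6], array becomes [14, 1, 8, 11, 13, 5, 16]
i ends at 6, j ends at 5: the pointers have crossed (j < i), so scanning stops.

Swap pivot arr[0] with arr[5] to place pivot at position 5: [5, 1, 8, 11, 13, 14, 16]
Pivot position: 5

After partitioning with pivot 14, the array becomes [5, 1, 8, 11, 13, 14, 16]. The pivot is placed at index 5. All elements to the left of the pivot are <= 14, and all elements to the right are > 14.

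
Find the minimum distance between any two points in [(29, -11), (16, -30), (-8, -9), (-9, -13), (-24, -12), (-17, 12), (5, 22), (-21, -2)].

Computing all pairwise distances among 8 points:

d((29, -11), (16, -30)) = 23.0217
d((29, -11), (-8, -9)) = 37.054
d((29, -11), (-9, -13)) = 38.0526
d((29, -11), (-24, -12)) = 53.0094
d((29, -11), (-17, 12)) = 51.4296
d((29, -11), (5, 22)) = 40.8044
d((29, -11), (-21, -2)) = 50.8035
d((16, -30), (-8, -9)) = 31.8904
d((16, -30), (-9, -13)) = 30.2324
d((16, -30), (-24, -12)) = 43.8634
d((16, -30), (-17, 12)) = 53.4135
d((16, -30), (5, 22)) = 53.1507
d((16, -30), (-21, -2)) = 46.4004
d((-8, -9), (-9, -13)) = 4.1231 <-- minimum
d((-8, -9), (-24, -12)) = 16.2788
d((-8, -9), (-17, 12)) = 22.8473
d((-8, -9), (5, 22)) = 33.6155
d((-8, -9), (-21, -2)) = 14.7648
d((-9, -13), (-24, -12)) = 15.0333
d((-9, -13), (-17, 12)) = 26.2488
d((-9, -13), (5, 22)) = 37.6962
d((-9, -13), (-21, -2)) = 16.2788
d((-24, -12), (-17, 12)) = 25.0
d((-24, -12), (5, 22)) = 44.6878
d((-24, -12), (-21, -2)) = 10.4403
d((-17, 12), (5, 22)) = 24.1661
d((-17, 12), (-21, -2)) = 14.5602
d((5, 22), (-21, -2)) = 35.3836

Closest pair: (-8, -9) and (-9, -13) with distance 4.1231

The closest pair is (-8, -9) and (-9, -13) with Euclidean distance 4.1231. For 8 points, brute-force pairwise comparison is shown above. For large n, the divide-and-conquer algorithm (sort by x, recurse on halves, check the dividing strip) achieves O(n log n).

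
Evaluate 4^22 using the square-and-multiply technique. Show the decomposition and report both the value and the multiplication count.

Computing 4^22 by squaring (build up from 4^1; each line after the first costs one multiplication):

4^1 = 4
4^2 = (4^1)^2 = 4^2 = 16
4^4 = (4^2)^2 = 16^2 = 256
4^5 = 4 * 4^4 = 4 * 256 = 1024
4^10 = (4^5)^2 = 1024^2 = 1048576
4^11 = 4 * 4^10 = 4 * 1048576 = 4194304
4^22 = (4^11)^2 = 4194304^2 = 17592186044416

Result: 17592186044416
Multiplications needed: 6 (6 lines after 4^1)

4^22 = 17592186044416. Using exponentiation by squaring, this requires 6 multiplications. The key idea: if the exponent is even, square the half-power; if odd, multiply by the base once.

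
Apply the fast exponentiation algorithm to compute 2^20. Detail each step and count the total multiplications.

Computing 2^20 by squaring (build up from 2^1; each line after the first costs one multiplication):

2^1 = 2
2^2 = (2^1)^2 = 2^2 = 4
2^4 = (2^2)^2 = 4^2 = 16
2^5 = 2 * 2^4 = 2 * 16 = 32
2^10 = (2^5)^2 = 32^2 = 1024
2^20 = (2^10)^2 = 1024^2 = 1048576

Result: 1048576
Multiplications needed: 5 (5 lines after 2^1)

2^20 = 1048576. Using exponentiation by squaring, this requires 5 multiplications. The key idea: if the exponent is even, square the half-power; if odd, multiply by the base once.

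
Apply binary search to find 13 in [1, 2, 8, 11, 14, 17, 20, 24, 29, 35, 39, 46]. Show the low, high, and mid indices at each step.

Binary search for 13 in [1, 2, 8, 11, 14, 17, 20, 24, 29, 35, 39, 46]:

lo=0, hi=11, mid=5, arr[mid]=17 -> 17 > 13, search left half
lo=0, hi=4, mid=2, arr[mid]=8 -> 8 < 13, search right half
lo=3, hi=4, mid=3, arr[mid]=11 -> 11 < 13, search right half
lo=4, hi=4, mid=4, arr[mid]=14 -> 14 > 13, search left half
lo=4 > hi=3, target 13 not found

Binary search determines that 13 is not in the array after 4 comparisons. The search space was exhausted without finding the target.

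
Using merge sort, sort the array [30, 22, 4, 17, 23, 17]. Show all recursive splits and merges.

Merge sort trace:

Split: [30, 22, 4, 17, 23, 17] -> [30, 22, 4] and [17, 23, 17]
  Split: [30, 22, 4] -> [30] and [22, 4]
    Split: [22, 4] -> [22] and [4]
    Merge: [22] + [4] -> [4, 22]
  Merge: [30] + [4, 22] -> [4, 22, 30]
  Split: [17, 23, 17] -> [17] and [23, 17]
    Split: [23, 17] -> [23] and [17]
    Merge: [23] + [17] -> [17, 23]
  Merge: [17] + [17, 23] -> [17, 17, 23]
Merge: [4, 22, 30] + [17, 17, 23] -> [4, 17, 17, 22, 23, 30]

Final sorted array: [4, 17, 17, 22, 23, 30]

The merge sort proceeds by recursively splitting the array and merging sorted halves.
After all merges, the sorted array is [4, 17, 17, 22, 23, 30].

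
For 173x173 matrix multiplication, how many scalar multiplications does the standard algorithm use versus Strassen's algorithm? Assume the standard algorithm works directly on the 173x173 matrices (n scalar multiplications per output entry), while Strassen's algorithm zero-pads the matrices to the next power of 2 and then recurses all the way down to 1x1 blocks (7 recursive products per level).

Matrix multiplication for 173x173 matrices:

Strassen's algorithm requires power-of-2 dimensions. Pad 173x173 to 256x256 (next power of 2).

Standard algorithm: 173^3 = 5177717 multiplications
Strassen's algorithm: 7^(log2(256)) = 7^8 = 5764801 multiplications
Difference: 5177717 - 5764801 = -587084 (Strassen uses MORE here due to padding overhead — for small or just-over-power-of-2 n, padding can outweigh the per-level savings)

Standard: 5177717 multiplications (173^3). Strassen: 5764801 multiplications (7^8, after padding to 256x256). Strassen reduces 8 recursive multiplications to 7 at each level.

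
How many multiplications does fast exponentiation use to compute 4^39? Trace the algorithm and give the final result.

Computing 4^39 by squaring (build up from 4^1; each line after the first costs one multiplication):

4^1 = 4
4^2 = (4^1)^2 = 4^2 = 16
4^4 = (4^2)^2 = 16^2 = 256
4^8 = (4^4)^2 = 256^2 = 65536
4^9 = 4 * 4^8 = 4 * 65536 = 262144
4^18 = (4^9)^2 = 262144^2 = 68719476736
4^19 = 4 * 4^18 = 4 * 68719476736 = 274877906944
4^38 = (4^19)^2 = 274877906944^2 = 75557863725914323419136
4^39 = 4 * 4^38 = 4 * 75557863725914323419136 = 302231454903657293676544

Result: 302231454903657293676544
Multiplications needed: 8 (8 lines after 4^1)

4^39 = 302231454903657293676544. Using exponentiation by squaring, this requires 8 multiplications. The key idea: if the exponent is even, square the half-power; if odd, multiply by the base once.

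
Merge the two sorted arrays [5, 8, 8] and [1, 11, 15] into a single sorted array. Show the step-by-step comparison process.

Merging process:

Compare 5 vs 1: take 1 from right. Merged: [1]
Compare 5 vs 11: take 5 from left. Merged: [1, 5]
Compare 8 vs 11: take 8 from left. Merged: [1, 5, 8]
Compare 8 vs 11: take 8 from left. Merged: [1, 5, 8, 8]
Append remaining from right: [11, 15]. Merged: [1, 5, 8, 8, 11, 15]

Final merged array: [1, 5, 8, 8, 11, 15]
Total comparisons: 4

The merged array is [1, 5, 8, 8, 11, 15], requiring 4 comparisons. The merge step runs in O(n) time where n is the total number of elements.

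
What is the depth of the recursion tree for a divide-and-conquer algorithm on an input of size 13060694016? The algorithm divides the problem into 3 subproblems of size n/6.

For divide and conquer with division factor 6:

Problem sizes at each level:
Level 0: 13060694016
Level 1: 2176782336
Level 2: 362797056
Level 3: 60466176
Level 4: 10077696
Level 5: 1679616
Level 6: 279936
Level 7: 46656
Level 8: 7776
Level 9: 1296
Level 10: 216
Level 11: 36
Level 12: 6
Level 13: 1

The root is level 0 and the size-1 base case is level 13 (the tree spans levels 0 through 13, i.e. 14 levels counting the root), so the depth is the number of divisions: log_6(13060694016) = 13

The recursion tree depth is log_6(13060694016) = 13. At each level, the problem size is divided by 6, so it takes 13 divisions to reduce to a base case of size 1. The algorithm makes 3 recursive calls at each level.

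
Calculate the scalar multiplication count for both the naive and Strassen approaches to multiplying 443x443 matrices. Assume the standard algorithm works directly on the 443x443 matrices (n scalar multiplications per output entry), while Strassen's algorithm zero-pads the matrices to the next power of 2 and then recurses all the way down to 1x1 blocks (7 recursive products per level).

Matrix multiplication for 443x443 matrices:

Strassen's algorithm requires power-of-2 dimensions. Pad 443x443 to 512x512 (next power of 2).

Standard algorithm: 443^3 = 86938307 multiplications
Strassen's algorithm: 7^(log2(512)) = 7^9 = 40353607 multiplications
Savings: 86938307 - 40353607 = 46584700 multiplications

Standard: 86938307 multiplications (443^3). Strassen: 40353607 multiplications (7^9, after padding to 512x512). Strassen reduces 8 recursive multiplications to 7 at each level.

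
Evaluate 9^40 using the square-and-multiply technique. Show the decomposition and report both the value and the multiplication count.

Computing 9^40 by squaring (build up from 9^1; each line after the first costs one multiplication):

9^1 = 9
9^2 = (9^1)^2 = 9^2 = 81
9^4 = (9^2)^2 = 81^2 = 6561
9^5 = 9 * 9^4 = 9 * 6561 = 59049
9^10 = (9^5)^2 = 59049^2 = 3486784401
9^20 = (9^10)^2 = 3486784401^2 = 12157665459056928801
9^40 = (9^20)^2 = 12157665459056928801^2 = 147808829414345923316083210206383297601

Result: 147808829414345923316083210206383297601
Multiplications needed: 6 (6 lines after 9^1)

9^40 = 147808829414345923316083210206383297601. Using exponentiation by squaring, this requires 6 multiplications. The key idea: if the exponent is even, square the half-power; if odd, multiply by the base once.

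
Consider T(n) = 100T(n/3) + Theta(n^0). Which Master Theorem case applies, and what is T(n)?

Master Theorem for T(n) = 100T(n/3) + O(n^0):

a = 100, b = 3, c = 0
log_b(a) = log_3(100) = 4.1918

Case 1: c = 0 < log_3(100) = 4.1918
T(n) = O(n^(log_3 100))

For T(n) = 100T(n/3) + O(n^0): log_3(100) = 4.1918. This is Case 1 of the Master Theorem (c < log_b(a), work dominated by leaves), giving O(n^(log_3 100)).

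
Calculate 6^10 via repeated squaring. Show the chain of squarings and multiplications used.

Computing 6^10 by squaring (build up from 6^1; each line after the first costs one multiplication):

6^1 = 6
6^2 = (6^1)^2 = 6^2 = 36
6^4 = (6^2)^2 = 36^2 = 1296
6^5 = 6 * 6^4 = 6 * 1296 = 7776
6^10 = (6^5)^2 = 7776^2 = 60466176

Result: 60466176
Multiplications needed: 4 (4 lines after 6^1)

6^10 = 60466176. Using exponentiation by squaring, this requires 4 multiplications. The key idea: if the exponent is even, square the half-power; if odd, multiply by the base once.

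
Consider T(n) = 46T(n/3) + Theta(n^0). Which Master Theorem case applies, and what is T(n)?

Master Theorem for T(n) = 46T(n/3) + O(n^0):

a = 46, b = 3, c = 0
log_b(a) = log_3(46) = 3.4850

Case 1: c = 0 < log_3(46) = 3.4850
T(n) = O(n^(log_3 46))

For T(n) = 46T(n/3) + O(n^0): log_3(46) = 3.4850. This is Case 1 of the Master Theorem (c < log_b(a), work dominated by leaves), giving O(n^(log_3 46)).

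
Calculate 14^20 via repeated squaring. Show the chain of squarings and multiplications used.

Computing 14^20 by squaring (build up from 14^1; each line after the first costs one multiplication):

14^1 = 14
14^2 = (14^1)^2 = 14^2 = 196
14^4 = (14^2)^2 = 196^2 = 38416
14^5 = 14 * 14^4 = 14 * 38416 = 537824
14^10 = (14^5)^2 = 537824^2 = 289254654976
14^20 = (14^10)^2 = 289254654976^2 = 83668255425284801560576

Result: 83668255425284801560576
Multiplications needed: 5 (5 lines after 14^1)

14^20 = 83668255425284801560576. Using exponentiation by squaring, this requires 5 multiplications. The key idea: if the exponent is even, square the half-power; if odd, multiply by the base once.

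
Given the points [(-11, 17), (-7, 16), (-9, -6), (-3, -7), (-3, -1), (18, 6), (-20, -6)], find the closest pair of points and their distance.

Computing all pairwise distances among 7 points:

d((-11, 17), (-7, 16)) = 4.1231 <-- minimum
d((-11, 17), (-9, -6)) = 23.0868
d((-11, 17), (-3, -7)) = 25.2982
d((-11, 17), (-3, -1)) = 19.6977
d((-11, 17), (18, 6)) = 31.0161
d((-11, 17), (-20, -6)) = 24.6982
d((-7, 16), (-9, -6)) = 22.0907
d((-7, 16), (-3, -7)) = 23.3452
d((-7, 16), (-3, -1)) = 17.4642
d((-7, 16), (18, 6)) = 26.9258
d((-7, 16), (-20, -6)) = 25.5539
d((-9, -6), (-3, -7)) = 6.0828
d((-9, -6), (-3, -1)) = 7.8102
d((-9, -6), (18, 6)) = 29.5466
d((-9, -6), (-20, -6)) = 11.0
d((-3, -7), (-3, -1)) = 6.0
d((-3, -7), (18, 6)) = 24.6982
d((-3, -7), (-20, -6)) = 17.0294
d((-3, -1), (18, 6)) = 22.1359
d((-3, -1), (-20, -6)) = 17.72
d((18, 6), (-20, -6)) = 39.8497

Closest pair: (-11, 17) and (-7, 16) with distance 4.1231

The closest pair is (-11, 17) and (-7, 16) with Euclidean distance 4.1231. For 7 points, brute-force pairwise comparison is shown above. For large n, the divide-and-conquer algorithm (sort by x, recurse on halves, check the dividing strip) achieves O(n log n).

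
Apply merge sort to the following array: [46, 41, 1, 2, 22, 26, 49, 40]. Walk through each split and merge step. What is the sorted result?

Merge sort trace:

Split: [46, 41, 1, 2, 22, 26, 49, 40] -> [46, 41, 1, 2] and [22, 26, 49, 40]
  Split: [46, 41, 1, 2] -> [46, 41] and [1, 2]
    Split: [46, 41] -> [46] and [41]
    Merge: [46] + [41] -> [41, 46]
    Split: [1, 2] -> [1] and [2]
    Merge: [1] + [2] -> [1, 2]
  Merge: [41, 46] + [1, 2] -> [1, 2, 41, 46]
  Split: [22, 26, 49, 40] -> [22, 26] and [49, 40]
    Split: [22, 26] -> [22] and [26]
    Merge: [22] + [26] -> [22, 26]
    Split: [49, 40] -> [49] and [40]
    Merge: [49] + [40] -> [40, 49]
  Merge: [22, 26] + [40, 49] -> [22, 26, 40, 49]
Merge: [1, 2, 41, 46] + [22, 26, 40, 49] -> [1, 2, 22, 26, 40, 41, 46, 49]

Final sorted array: [1, 2, 22, 26, 40, 41, 46, 49]

The merge sort proceeds by recursively splitting the array and merging sorted halves.
After all merges, the sorted array is [1, 2, 22, 26, 40, 41, 46, 49].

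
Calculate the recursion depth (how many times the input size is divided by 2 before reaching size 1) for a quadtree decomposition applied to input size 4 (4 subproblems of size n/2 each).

For divide and conquer with division factor 2:

Problem sizes at each level:
Level 0: 4
Level 1: 2
Level 2: 1

The root is level 0 and the size-1 base case is level 2 (the tree spans levels 0 through 2, i.e. 3 levels counting the root), so the depth is the number of divisions: log_2(4) = 2

The recursion tree depth is log_2(4) = 2. At each level, the problem size is divided by 2, so it takes 2 divisions to reduce to a base case of size 1. The algorithm makes 4 recursive calls at each level.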